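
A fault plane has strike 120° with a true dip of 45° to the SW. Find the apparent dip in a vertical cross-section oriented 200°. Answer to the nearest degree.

The strike is 120° and the section trends 200°; the acute angle between them is β = 80°.
tan α = tan 45° × sin 80° = 1.0000 × 0.9848 = 0.9848
apparent dip = arctan 0.9848 = 44.56°

45°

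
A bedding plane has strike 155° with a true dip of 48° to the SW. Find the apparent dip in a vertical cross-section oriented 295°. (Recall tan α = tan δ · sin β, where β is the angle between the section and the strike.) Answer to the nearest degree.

The section lies 40° from the strike.
tan(apparent dip) = tan 48° · sin 40° = 0.7139
α = arctan(0.7139) = 35.52°

36°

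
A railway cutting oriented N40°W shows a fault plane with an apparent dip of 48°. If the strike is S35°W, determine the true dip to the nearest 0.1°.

β = acute angle between strike S35°W and section N40°W = 75°.
tan(true dip) = tan 48° / sin 75° = 1.1498
δ = arctan(1.1498) = 48.99°

49.0°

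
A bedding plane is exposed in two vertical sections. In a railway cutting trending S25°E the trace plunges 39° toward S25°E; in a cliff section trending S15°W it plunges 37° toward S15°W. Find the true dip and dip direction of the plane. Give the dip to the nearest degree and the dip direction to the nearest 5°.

true dip 40°, dip direction 170°

Represent each trace as a vector plunging at its apparent dip toward its trend (east-north-up frame): v₁ = (0.328, -0.704, -0.629), v₂ = (-0.207, -0.771, -0.602).
The plane normal is n = v₁ × v₂ ∝ (0.062, -0.328, 0.399).
tan δ = √(n_x²+n_y²)/n_z = 0.333/0.399, so δ = 39.9°.
The horizontal component of n points toward azimuth atan2(n_x, n_y) = 169°, the dip direction.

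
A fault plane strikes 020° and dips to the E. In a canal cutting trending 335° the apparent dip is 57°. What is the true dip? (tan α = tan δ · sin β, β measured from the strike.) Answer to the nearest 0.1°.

The section is 45° from the strike.
tan(true dip) = tan 57° / sin 45° = 2.1777
true dip = arctan 2.1777 = 65.34°

65.3°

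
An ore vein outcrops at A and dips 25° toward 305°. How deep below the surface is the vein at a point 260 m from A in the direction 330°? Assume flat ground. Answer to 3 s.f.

110 m

The hole lies 25° from the dip direction, so the down-dip offset is 260 × cos 25° = 235.64 m.
Depth = down-dip offset × tan(dip) = 235.64 × tan 25° = 235.64 × 0.4663
Depth = 109.88 m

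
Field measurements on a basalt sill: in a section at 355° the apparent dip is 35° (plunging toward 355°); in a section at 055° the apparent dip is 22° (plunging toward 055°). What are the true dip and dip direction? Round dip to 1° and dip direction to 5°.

The two traces are lines in the plane: v₁ = (sin 355°·cos 35°, cos 355°·cos 35°, −sin 35°), v₂ = (sin 55°·cos 22°, cos 55°·cos 22°, −sin 22°).
n = v₁ × v₂ = (0.001, 0.462, 0.658) (taken with n_z > 0).
Dip δ = arctan(|n_h|/n_z) = arctan(0.462/0.658) = 35.1°.
The horizontal component of n points toward azimuth atan2(n_x, n_y) = 0°, the dip direction.

true dip 35°, dip direction 000°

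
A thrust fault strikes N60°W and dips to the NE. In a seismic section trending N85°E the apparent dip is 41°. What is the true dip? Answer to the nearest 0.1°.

β = acute angle between strike N60°W and section N85°E = 35°.
tan δ = tan α / sin β = tan 41° / sin 35° = 0.8693 / 0.5736 = 1.5156
true dip = arctan 1.5156 = 56.58°

56.6°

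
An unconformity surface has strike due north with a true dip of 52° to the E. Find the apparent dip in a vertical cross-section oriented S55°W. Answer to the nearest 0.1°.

46.4°

Angle between strike (due north) and section (S55°W): β = 55°.
tan(apparent dip) = tan 52° · sin 55° = 1.0485
α = arctan(1.0485) = 46.36°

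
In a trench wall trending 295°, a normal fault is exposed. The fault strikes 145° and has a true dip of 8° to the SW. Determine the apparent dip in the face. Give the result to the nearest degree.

4°

The strike is 145° and the section trends 295°; the acute angle between them is β = 30°.
tan(apparent dip) = tan 8° · sin 30° = 0.0703
apparent dip = arctan 0.0703 = 4.02°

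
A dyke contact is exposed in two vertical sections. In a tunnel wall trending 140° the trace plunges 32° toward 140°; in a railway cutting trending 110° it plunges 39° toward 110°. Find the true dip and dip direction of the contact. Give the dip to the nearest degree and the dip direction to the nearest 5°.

Represent each trace as a vector plunging at its apparent dip toward its trend (east-north-up frame): v₁ = (0.545, -0.650, -0.530), v₂ = (0.730, -0.266, -0.629).
n = v₁ × v₂ = (0.268, -0.044, 0.330) (taken with n_z > 0).
tan δ = √(n_x²+n_y²)/n_z = 0.272/0.330, so δ = 39.5°.
Dip direction = atan2(0.268, -0.044) = 99° (azimuth of n's horizontal projection).

true dip 39°, dip direction 100°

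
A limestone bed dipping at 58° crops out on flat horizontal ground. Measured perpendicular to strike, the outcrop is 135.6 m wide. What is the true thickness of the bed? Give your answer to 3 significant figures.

115 m

True thickness t = w · sin(dip) = 135.6 × sin 58°
t = 135.6 × 0.8480 = 114.995 m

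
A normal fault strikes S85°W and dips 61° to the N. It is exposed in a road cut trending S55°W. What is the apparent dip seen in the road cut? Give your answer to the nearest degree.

42°

The section lies 30° from the strike.
tan α = tan 61° × sin 30° = 1.8040 × 0.5000 = 0.9020
apparent dip = arctan 0.9020 = 42.05°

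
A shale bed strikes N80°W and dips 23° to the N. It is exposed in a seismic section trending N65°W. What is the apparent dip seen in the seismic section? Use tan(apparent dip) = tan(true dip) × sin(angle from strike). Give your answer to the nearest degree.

6°

The strike is N80°W and the section trends N65°W; the acute angle between them is β = 15°.
tan(apparent dip) = tan 23° · sin 15° = 0.1099
α = arctan(0.1099) = 6.27°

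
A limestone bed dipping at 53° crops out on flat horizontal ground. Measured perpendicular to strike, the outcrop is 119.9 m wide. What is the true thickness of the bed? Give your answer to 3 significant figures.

95.8 m

True thickness t = w · sin(dip) = 119.9 × sin 53°
t = 119.9 × 0.7986 = 95.756 m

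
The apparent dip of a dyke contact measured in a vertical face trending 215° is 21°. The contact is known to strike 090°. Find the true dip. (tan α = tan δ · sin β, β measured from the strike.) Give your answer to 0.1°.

25.1°

β = acute angle between strike 090° and section 215° = 55°.
tan δ = tan α / sin β = tan 21° / sin 55° = 0.3839 / 0.8192 = 0.4686
true dip = arctan 0.4686 = 25.11°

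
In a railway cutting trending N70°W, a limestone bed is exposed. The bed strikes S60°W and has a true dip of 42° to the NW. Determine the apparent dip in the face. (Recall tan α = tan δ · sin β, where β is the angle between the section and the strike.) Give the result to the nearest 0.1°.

34.6°

Angle between strike (S60°W) and section (N70°W): β = 50°.
tan(apparent dip) = tan 42° · sin 50° = 0.6897
α = arctan(0.6897) = 34.60°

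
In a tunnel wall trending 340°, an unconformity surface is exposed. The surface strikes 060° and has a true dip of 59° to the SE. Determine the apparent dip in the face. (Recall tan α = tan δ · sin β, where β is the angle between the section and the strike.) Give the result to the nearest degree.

The section lies 80° from the strike.
tan(apparent dip) = tan 59° · sin 80° = 1.6390
apparent dip = arctan 1.6390 = 58.61°

59°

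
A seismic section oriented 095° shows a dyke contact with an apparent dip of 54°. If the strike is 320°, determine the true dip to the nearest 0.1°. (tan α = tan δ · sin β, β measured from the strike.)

62.8°

β = acute angle between strike 320° and section 095° = 45°.
tan(true dip) = tan 54° / sin 45° = 1.9465
δ = arctan(1.9465) = 62.81°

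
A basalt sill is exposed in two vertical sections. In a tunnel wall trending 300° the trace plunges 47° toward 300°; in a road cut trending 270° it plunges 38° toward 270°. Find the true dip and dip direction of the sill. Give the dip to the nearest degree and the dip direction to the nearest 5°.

true dip 48°, dip direction 315°

Represent each trace as a vector plunging at its apparent dip toward its trend (east-north-up frame): v₁ = (-0.591, 0.341, -0.731), v₂ = (-0.788, -0.000, -0.616).
Cross product v₁ × v₂ gives the pole to the plane: n ∝ (-0.210, 0.213, 0.269).
True dip = arccos(n_z / |n|) = arccos(0.6686) = 48.0°.
Dip direction = atan2(-0.210, 0.213) = 315° (azimuth of n's horizontal projection).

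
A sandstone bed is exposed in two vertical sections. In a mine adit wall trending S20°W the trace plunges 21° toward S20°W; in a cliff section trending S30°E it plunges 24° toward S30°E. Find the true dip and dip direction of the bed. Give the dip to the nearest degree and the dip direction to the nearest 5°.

The two traces are lines in the plane: v₁ = (sin 200°·cos 21°, cos 200°·cos 21°, −sin 21°), v₂ = (sin 150°·cos 24°, cos 150°·cos 24°, −sin 24°).
The plane normal is n = v₁ × v₂ ∝ (0.073, -0.294, 0.653).
Dip δ = arctan(|n_h|/n_z) = arctan(0.303/0.653) = 24.9°.
The horizontal component of n points toward azimuth atan2(n_x, n_y) = 166°, the dip direction.

true dip 25°, dip direction 165°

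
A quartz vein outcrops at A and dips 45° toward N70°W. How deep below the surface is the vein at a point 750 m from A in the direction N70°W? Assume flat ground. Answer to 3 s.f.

The hole is directly down-dip from the outcrop, so the down-dip offset is 750 m.
Depth = down-dip offset × tan(dip) = 750.00 × tan 45° = 750.00 × 1.0000
Depth = 750.00 m

750 m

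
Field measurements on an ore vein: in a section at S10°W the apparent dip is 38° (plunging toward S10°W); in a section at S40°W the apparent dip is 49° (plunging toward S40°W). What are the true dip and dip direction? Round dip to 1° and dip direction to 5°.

The two traces are lines in the plane: v₁ = (sin 190°·cos 38°, cos 190°·cos 38°, −sin 38°), v₂ = (sin 220°·cos 49°, cos 220°·cos 49°, −sin 49°).
n = v₁ × v₂ = (-0.276, -0.156, 0.258) (taken with n_z > 0).
True dip = arccos(n_z / |n|) = arccos(0.6314) = 50.8°.
The horizontal component of n points toward azimuth atan2(n_x, n_y) = 240°, the dip direction.

true dip 51°, dip direction 240°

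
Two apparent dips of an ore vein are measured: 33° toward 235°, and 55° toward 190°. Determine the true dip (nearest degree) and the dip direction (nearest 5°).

true dip 57°, dip direction 170°

The two traces are lines in the plane: v₁ = (sin 235°·cos 33°, cos 235°·cos 33°, −sin 33°), v₂ = (sin 190°·cos 55°, cos 190°·cos 55°, −sin 55°).
n = v₁ × v₂ = (0.086, -0.509, 0.340) (taken with n_z > 0).
True dip = arccos(n_z / |n|) = arccos(0.5505) = 56.6°.
Dip direction = azimuth of (n_x, n_y) = atan2(0.086, -0.509) = 170°.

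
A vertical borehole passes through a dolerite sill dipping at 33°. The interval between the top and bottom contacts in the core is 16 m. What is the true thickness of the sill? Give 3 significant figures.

True thickness t = h · cos(dip) = 16 × cos 33°
t = 16 × 0.8387 = 13.419 m

13.4 m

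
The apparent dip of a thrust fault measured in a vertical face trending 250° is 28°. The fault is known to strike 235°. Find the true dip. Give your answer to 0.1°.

64.0°

The section is 15° from the strike.
tan δ = tan α / sin β = tan 28° / sin 15° = 0.5317 / 0.2588 = 2.0544
δ = arctan(2.0544) = 64.04°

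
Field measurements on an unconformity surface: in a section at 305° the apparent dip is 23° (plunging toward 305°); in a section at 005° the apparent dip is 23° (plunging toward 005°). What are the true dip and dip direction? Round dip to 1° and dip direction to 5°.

true dip 26°, dip direction 335°

Each apparent-dip line lies in the plane. As unit vectors (x east, y north, z up), v₁ plunges 23°→305° and v₂ plunges 23°→005°.
Cross product v₁ × v₂ gives the pole to the plane: n ∝ (-0.152, 0.326, 0.734).
tan δ = √(n_x²+n_y²)/n_z = 0.360/0.734, so δ = 26.1°.
Dip direction = azimuth of (n_x, n_y) = atan2(-0.152, 0.326) = 335°.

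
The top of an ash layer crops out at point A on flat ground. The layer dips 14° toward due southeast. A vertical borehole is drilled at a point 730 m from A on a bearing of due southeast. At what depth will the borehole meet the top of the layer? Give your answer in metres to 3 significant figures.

The hole is directly down-dip from the outcrop, so the down-dip offset is 730 m.
Depth = down-dip offset × tan(dip) = 730.00 × tan 14° = 730.00 × 0.2493
Depth = 182.01 m

182 m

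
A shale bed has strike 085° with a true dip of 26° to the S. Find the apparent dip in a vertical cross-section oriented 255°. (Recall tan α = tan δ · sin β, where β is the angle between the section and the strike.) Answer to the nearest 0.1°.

4.8°

Angle between strike (085°) and section (255°): β = 10°.
tan α = tan 26° × sin 10° = 0.4877 × 0.1736 = 0.0847
apparent dip = arctan 0.0847 = 4.84°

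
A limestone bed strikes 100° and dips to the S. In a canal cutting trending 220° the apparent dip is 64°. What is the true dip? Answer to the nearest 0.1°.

67.1°

β = acute angle between strike 100° and section 220° = 60°.
tan(true dip) = tan 64° / sin 60° = 2.3675
true dip = arctan 2.3675 = 67.10°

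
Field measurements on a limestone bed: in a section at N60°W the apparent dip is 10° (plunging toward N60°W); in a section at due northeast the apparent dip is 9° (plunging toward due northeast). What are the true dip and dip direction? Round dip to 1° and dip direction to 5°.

true dip 15°, dip direction 350°

The two traces are lines in the plane: v₁ = (sin 300°·cos 10°, cos 300°·cos 10°, −sin 10°), v₂ = (sin 45°·cos 9°, cos 45°·cos 9°, −sin 9°).
The plane normal is n = v₁ × v₂ ∝ (-0.044, 0.255, 0.940).
tan δ = √(n_x²+n_y²)/n_z = 0.259/0.940, so δ = 15.4°.
Dip direction = azimuth of (n_x, n_y) = atan2(-0.044, 0.255) = 350°.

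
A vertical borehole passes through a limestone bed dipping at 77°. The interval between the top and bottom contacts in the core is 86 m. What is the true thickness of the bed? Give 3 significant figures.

True thickness t = h · cos(dip) = 86 × cos 77°
t = 86 × 0.2250 = 19.346 m

19.3 m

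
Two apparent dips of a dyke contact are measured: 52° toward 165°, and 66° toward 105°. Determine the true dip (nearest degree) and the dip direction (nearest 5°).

true dip 66°, dip direction 110°

Represent each trace as a vector plunging at its apparent dip toward its trend (east-north-up frame): v₁ = (0.159, -0.595, -0.788), v₂ = (0.393, -0.105, -0.914).
The plane normal is n = v₁ × v₂ ∝ (0.460, -0.164, 0.217).
Dip δ = arctan(|n_h|/n_z) = arctan(0.489/0.217) = 66.1°.
The horizontal component of n points toward azimuth atan2(n_x, n_y) = 110°, the dip direction.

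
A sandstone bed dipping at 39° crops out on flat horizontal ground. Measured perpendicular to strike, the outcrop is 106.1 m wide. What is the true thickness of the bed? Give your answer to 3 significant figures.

True thickness t = w · sin(dip) = 106.1 × sin 39°
t = 106.1 × 0.6293 = 66.771 m

66.8 m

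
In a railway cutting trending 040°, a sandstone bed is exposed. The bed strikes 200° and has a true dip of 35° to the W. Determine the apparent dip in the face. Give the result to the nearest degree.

13°

The strike is 200° and the section trends 040°; the acute angle between them is β = 20°.
tan α = tan 35° × sin 20° = 0.7002 × 0.3420 = 0.2395
α = arctan(0.2395) = 13.47°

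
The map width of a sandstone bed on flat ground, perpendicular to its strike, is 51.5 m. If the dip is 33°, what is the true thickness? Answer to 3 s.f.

28.0 m

True thickness t = w · sin(dip) = 51.5 × sin 33°
t = 51.5 × 0.5446 = 28.049 m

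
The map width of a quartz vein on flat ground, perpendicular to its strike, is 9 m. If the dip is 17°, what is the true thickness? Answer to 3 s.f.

True thickness t = w · sin(dip) = 9 × sin 17°
t = 9 × 0.2924 = 2.631 m

2.63 m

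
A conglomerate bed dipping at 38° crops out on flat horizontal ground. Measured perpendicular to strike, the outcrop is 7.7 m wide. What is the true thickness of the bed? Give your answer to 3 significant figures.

4.74 m

True thickness t = w · sin(dip) = 7.7 × sin 38°
t = 7.7 × 0.6157 = 4.741 m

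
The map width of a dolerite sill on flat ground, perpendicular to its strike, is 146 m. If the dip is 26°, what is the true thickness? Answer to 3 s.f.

64.0 m

True thickness t = w · sin(dip) = 146 × sin 26°
t = 146 × 0.4384 = 64.002 m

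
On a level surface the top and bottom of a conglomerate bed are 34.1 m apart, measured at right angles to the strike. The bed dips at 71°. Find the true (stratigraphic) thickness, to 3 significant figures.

True thickness t = w · sin(dip) = 34.1 × sin 71°
t = 34.1 × 0.9455 = 32.242 m

32.2 m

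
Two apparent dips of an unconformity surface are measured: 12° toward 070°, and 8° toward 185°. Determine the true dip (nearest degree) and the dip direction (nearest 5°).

true dip 18°, dip direction 120°

Each apparent-dip line lies in the plane. As unit vectors (x east, y north, z up), v₁ plunges 12°→070° and v₂ plunges 8°→185°.
n = v₁ × v₂ = (0.252, -0.146, 0.878) (taken with n_z > 0).
tan δ = √(n_x²+n_y²)/n_z = 0.291/0.878, so δ = 18.3°.
Dip direction = atan2(0.252, -0.146) = 120° (azimuth of n's horizontal projection).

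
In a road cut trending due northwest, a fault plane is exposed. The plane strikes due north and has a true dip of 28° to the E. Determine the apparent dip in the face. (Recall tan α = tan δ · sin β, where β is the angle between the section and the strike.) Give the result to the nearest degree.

21°

The section lies 45° from the strike.
tan α = tan 28° × sin 45° = 0.5317 × 0.7071 = 0.3760
apparent dip = arctan 0.3760 = 20.61°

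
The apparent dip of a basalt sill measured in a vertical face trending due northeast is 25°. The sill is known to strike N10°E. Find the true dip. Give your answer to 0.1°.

β = acute angle between strike N10°E and section due northeast = 35°.
tan δ = tan α / sin β = tan 25° / sin 35° = 0.4663 / 0.5736 = 0.8130
true dip = arctan 0.8130 = 39.11°

39.1°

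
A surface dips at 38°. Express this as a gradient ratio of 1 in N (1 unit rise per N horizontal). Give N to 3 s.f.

1 in 1.28

1 : N means tan θ = 1/N, so N = 1/tan 38° = 1/0.7813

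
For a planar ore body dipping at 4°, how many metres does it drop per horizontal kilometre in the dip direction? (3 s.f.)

69.9 m

drop per km = 1000 × tan 4° = 1000 × 0.0699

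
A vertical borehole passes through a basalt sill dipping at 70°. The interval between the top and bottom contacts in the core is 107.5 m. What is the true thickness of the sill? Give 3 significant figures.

36.8 m

True thickness t = h · cos(dip) = 107.5 × cos 70°
t = 107.5 × 0.3420 = 36.767 m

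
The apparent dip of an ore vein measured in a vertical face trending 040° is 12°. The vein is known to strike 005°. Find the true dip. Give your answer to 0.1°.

20.3°

The section is 35° from the strike.
tan δ = tan α / sin β = tan 12° / sin 35° = 0.2126 / 0.5736 = 0.3706
δ = arctan(0.3706) = 20.33°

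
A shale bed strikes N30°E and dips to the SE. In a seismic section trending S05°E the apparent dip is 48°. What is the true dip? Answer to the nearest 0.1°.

β = acute angle between strike N30°E and section S05°E = 35°.
tan(true dip) = tan 48° / sin 35° = 1.9363
δ = arctan(1.9363) = 62.69°

62.7°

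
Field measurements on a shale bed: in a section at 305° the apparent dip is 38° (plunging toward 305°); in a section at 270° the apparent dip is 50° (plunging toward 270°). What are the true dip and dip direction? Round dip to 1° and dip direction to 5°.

Represent each trace as a vector plunging at its apparent dip toward its trend (east-north-up frame): v₁ = (-0.646, 0.452, -0.616), v₂ = (-0.643, -0.000, -0.766).
The plane normal is n = v₁ × v₂ ∝ (-0.346, -0.099, 0.291).
Dip δ = arctan(|n_h|/n_z) = arctan(0.360/0.291) = 51.1°.
The horizontal component of n points toward azimuth atan2(n_x, n_y) = 254°, the dip direction.

true dip 51°, dip direction 255°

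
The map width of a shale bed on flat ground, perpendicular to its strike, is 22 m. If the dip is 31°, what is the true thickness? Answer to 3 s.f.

11.3 m

True thickness t = w · sin(dip) = 22 × sin 31°
t = 22 × 0.5150 = 11.331 m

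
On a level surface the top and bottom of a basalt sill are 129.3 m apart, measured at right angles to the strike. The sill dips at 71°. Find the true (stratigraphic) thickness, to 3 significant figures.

122 m

True thickness t = w · sin(dip) = 129.3 × sin 71°
t = 129.3 × 0.9455 = 122.256 m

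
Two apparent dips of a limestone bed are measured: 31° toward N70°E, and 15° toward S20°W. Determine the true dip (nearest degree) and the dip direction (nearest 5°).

Each apparent-dip line lies in the plane. As unit vectors (x east, y north, z up), v₁ plunges 31°→N70°E and v₂ plunges 15°→S20°W.
Cross product v₁ × v₂ gives the pole to the plane: n ∝ (0.543, -0.379, 0.634).
tan δ = √(n_x²+n_y²)/n_z = 0.662/0.634, so δ = 46.2°.
Dip direction = atan2(0.543, -0.379) = 125° (azimuth of n's horizontal projection).

true dip 46°, dip direction 125°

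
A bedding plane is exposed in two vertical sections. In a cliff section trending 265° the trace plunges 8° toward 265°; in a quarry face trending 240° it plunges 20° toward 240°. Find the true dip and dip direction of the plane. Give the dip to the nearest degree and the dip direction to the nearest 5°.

true dip 30°, dip direction 190°

Represent each trace as a vector plunging at its apparent dip toward its trend (east-north-up frame): v₁ = (-0.986, -0.086, -0.139), v₂ = (-0.814, -0.470, -0.342).
n = v₁ × v₂ = (-0.036, -0.224, 0.393) (taken with n_z > 0).
True dip = arccos(n_z / |n|) = arccos(0.8661) = 30.0°.
The horizontal component of n points toward azimuth atan2(n_x, n_y) = 189°, the dip direction.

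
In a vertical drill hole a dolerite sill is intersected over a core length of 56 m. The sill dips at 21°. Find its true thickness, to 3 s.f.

True thickness t = h · cos(dip) = 56 × cos 21°
t = 56 × 0.9336 = 52.281 m

52.3 m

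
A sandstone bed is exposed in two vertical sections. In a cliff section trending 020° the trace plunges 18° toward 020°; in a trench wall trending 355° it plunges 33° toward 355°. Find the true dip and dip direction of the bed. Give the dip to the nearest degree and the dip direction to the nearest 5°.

true dip 42°, dip direction 310°

Each apparent-dip line lies in the plane. As unit vectors (x east, y north, z up), v₁ plunges 18°→020° and v₂ plunges 33°→355°.
Cross product v₁ × v₂ gives the pole to the plane: n ∝ (-0.229, 0.200, 0.337).
tan δ = √(n_x²+n_y²)/n_z = 0.304/0.337, so δ = 42.0°.
Dip direction = azimuth of (n_x, n_y) = atan2(-0.229, 0.200) = 311°.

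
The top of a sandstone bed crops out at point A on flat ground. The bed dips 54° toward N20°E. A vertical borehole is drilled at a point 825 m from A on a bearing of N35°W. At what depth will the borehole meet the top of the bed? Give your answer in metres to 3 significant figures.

The hole lies 55° from the dip direction, so the down-dip offset is 825 × cos 55° = 473.20 m.
Depth = down-dip offset × tan(dip) = 473.20 × tan 54° = 473.20 × 1.3764
Depth = 651.30 m

651 m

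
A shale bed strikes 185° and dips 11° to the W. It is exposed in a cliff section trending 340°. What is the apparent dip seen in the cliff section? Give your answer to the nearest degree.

5°

The strike is 185° and the section trends 340°; the acute angle between them is β = 25°.
tan(apparent dip) = tan 11° · sin 25° = 0.0821
apparent dip = arctan 0.0821 = 4.70°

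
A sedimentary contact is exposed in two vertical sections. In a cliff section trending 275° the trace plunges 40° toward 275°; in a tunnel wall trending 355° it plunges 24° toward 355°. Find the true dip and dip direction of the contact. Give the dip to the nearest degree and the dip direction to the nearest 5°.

true dip 42°, dip direction 295°

Represent each trace as a vector plunging at its apparent dip toward its trend (east-north-up frame): v₁ = (-0.763, 0.067, -0.643), v₂ = (-0.080, 0.910, -0.407).
Cross product v₁ × v₂ gives the pole to the plane: n ∝ (-0.558, 0.259, 0.689).
tan δ = √(n_x²+n_y²)/n_z = 0.615/0.689, so δ = 41.7°.
Dip direction = azimuth of (n_x, n_y) = atan2(-0.558, 0.259) = 295°.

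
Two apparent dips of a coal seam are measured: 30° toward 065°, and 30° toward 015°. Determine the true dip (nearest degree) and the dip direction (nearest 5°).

Represent each trace as a vector plunging at its apparent dip toward its trend (east-north-up frame): v₁ = (0.785, 0.366, -0.500), v₂ = (0.224, 0.837, -0.500).
n = v₁ × v₂ = (0.235, 0.280, 0.575) (taken with n_z > 0).
Dip δ = arctan(|n_h|/n_z) = arctan(0.366/0.575) = 32.5°.
Dip direction = azimuth of (n_x, n_y) = atan2(0.235, 0.280) = 40°.

true dip 32°, dip direction 040°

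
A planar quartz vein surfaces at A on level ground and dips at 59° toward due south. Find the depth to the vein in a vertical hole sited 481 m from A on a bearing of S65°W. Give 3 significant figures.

The hole lies 65° from the dip direction, so the down-dip offset is 481 × cos 65° = 203.28 m.
Depth = down-dip offset × tan(dip) = 203.28 × tan 59° = 203.28 × 1.6643
Depth = 338.31 m

338 m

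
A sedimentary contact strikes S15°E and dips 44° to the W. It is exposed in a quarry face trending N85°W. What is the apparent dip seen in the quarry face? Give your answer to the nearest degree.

42°

The section lies 70° from the strike.
tan(apparent dip) = tan 44° · sin 70° = 0.9075
apparent dip = arctan 0.9075 = 42.22°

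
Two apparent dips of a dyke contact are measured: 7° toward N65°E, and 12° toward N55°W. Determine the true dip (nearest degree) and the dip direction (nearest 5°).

true dip 19°, dip direction 355°

Each apparent-dip line lies in the plane. As unit vectors (x east, y north, z up), v₁ plunges 7°→N65°E and v₂ plunges 12°→N55°W.
The plane normal is n = v₁ × v₂ ∝ (-0.019, 0.285, 0.841).
Dip δ = arctan(|n_h|/n_z) = arctan(0.285/0.841) = 18.7°.
Dip direction = azimuth of (n_x, n_y) = atan2(-0.019, 0.285) = 356°.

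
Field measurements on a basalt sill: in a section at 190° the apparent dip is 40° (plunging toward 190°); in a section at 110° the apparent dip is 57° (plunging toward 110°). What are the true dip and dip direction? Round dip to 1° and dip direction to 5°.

true dip 59°, dip direction 130°

The two traces are lines in the plane: v₁ = (sin 190°·cos 40°, cos 190°·cos 40°, −sin 40°), v₂ = (sin 110°·cos 57°, cos 110°·cos 57°, −sin 57°).
The plane normal is n = v₁ × v₂ ∝ (0.513, -0.441, 0.411).
True dip = arccos(n_z / |n|) = arccos(0.5193) = 58.7°.
The horizontal component of n points toward azimuth atan2(n_x, n_y) = 131°, the dip direction.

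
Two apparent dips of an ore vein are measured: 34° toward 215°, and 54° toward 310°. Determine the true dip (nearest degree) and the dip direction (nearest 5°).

Represent each trace as a vector plunging at its apparent dip toward its trend (east-north-up frame): v₁ = (-0.476, -0.679, -0.559), v₂ = (-0.450, 0.378, -0.809).
n = v₁ × v₂ = (-0.761, 0.133, 0.485) (taken with n_z > 0).
True dip = arccos(n_z / |n|) = arccos(0.5322) = 57.8°.
Dip direction = atan2(-0.761, 0.133) = 280° (azimuth of n's horizontal projection).

true dip 58°, dip direction 280°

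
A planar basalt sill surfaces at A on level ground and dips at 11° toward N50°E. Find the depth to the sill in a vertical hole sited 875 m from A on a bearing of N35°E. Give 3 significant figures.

164 m

The hole lies 15° from the dip direction, so the down-dip offset is 875 × cos 15° = 845.19 m.
Depth = down-dip offset × tan(dip) = 845.19 × tan 11° = 845.19 × 0.1944
Depth = 164.29 m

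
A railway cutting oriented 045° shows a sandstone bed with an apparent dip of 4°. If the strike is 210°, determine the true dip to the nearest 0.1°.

β = acute angle between strike 210° and section 045° = 15°.
tan δ = tan α / sin β = tan 4° / sin 15° = 0.0699 / 0.2588 = 0.2702
δ = arctan(0.2702) = 15.12°

15.1°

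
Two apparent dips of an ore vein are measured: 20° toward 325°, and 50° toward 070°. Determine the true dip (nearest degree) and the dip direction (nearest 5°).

Represent each trace as a vector plunging at its apparent dip toward its trend (east-north-up frame): v₁ = (-0.539, 0.770, -0.342), v₂ = (0.604, 0.220, -0.766).
The plane normal is n = v₁ × v₂ ∝ (0.514, 0.619, 0.583).
tan δ = √(n_x²+n_y²)/n_z = 0.805/0.583, so δ = 54.1°.
Dip direction = atan2(0.514, 0.619) = 40° (azimuth of n's horizontal projection).

true dip 54°, dip direction 040°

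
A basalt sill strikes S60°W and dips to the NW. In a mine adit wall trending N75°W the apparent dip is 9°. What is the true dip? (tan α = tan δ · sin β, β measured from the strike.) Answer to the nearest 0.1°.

The section is 45° from the strike.
tan δ = tan α / sin β = tan 9° / sin 45° = 0.1584 / 0.7071 = 0.2240
true dip = arctan 0.2240 = 12.63°

12.6°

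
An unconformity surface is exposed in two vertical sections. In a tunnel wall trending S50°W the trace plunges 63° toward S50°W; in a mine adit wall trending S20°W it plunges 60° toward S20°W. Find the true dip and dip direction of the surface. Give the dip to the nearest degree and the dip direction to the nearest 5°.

Represent each trace as a vector plunging at its apparent dip toward its trend (east-north-up frame): v₁ = (-0.348, -0.292, -0.891), v₂ = (-0.171, -0.470, -0.866).
The plane normal is n = v₁ × v₂ ∝ (-0.166, -0.149, 0.113).
Dip δ = arctan(|n_h|/n_z) = arctan(0.223/0.113) = 63.0°.
Dip direction = azimuth of (n_x, n_y) = atan2(-0.166, -0.149) = 228°.

true dip 63°, dip direction 230°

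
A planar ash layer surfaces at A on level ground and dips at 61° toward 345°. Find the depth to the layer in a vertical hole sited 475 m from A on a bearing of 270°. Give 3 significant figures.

222 m

The hole lies 75° from the dip direction, so the down-dip offset is 475 × cos 75° = 122.94 m.
Depth = down-dip offset × tan(dip) = 122.94 × tan 61° = 122.94 × 1.8040
Depth = 221.79 m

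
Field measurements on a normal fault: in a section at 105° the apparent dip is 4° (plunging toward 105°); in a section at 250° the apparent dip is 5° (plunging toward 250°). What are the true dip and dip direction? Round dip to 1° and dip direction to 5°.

true dip 15°, dip direction 180°

Represent each trace as a vector plunging at its apparent dip toward its trend (east-north-up frame): v₁ = (0.964, -0.258, -0.070), v₂ = (-0.936, -0.341, -0.087).
n = v₁ × v₂ = (0.001, -0.149, 0.570) (taken with n_z > 0).
True dip = arccos(n_z / |n|) = arccos(0.9674) = 14.7°.
The horizontal component of n points toward azimuth atan2(n_x, n_y) = 180°, the dip direction.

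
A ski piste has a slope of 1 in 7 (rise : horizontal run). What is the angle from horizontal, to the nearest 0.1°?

8.1°

tan θ = 1/7 = 0.1429
θ = arctan(0.1429) = 8.13°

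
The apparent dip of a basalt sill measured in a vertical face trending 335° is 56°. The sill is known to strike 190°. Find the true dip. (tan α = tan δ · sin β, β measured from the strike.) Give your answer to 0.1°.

68.8°

The section is 35° from the strike.
tan(true dip) = tan 56° / sin 35° = 2.5848
true dip = arctan 2.5848 = 68.85°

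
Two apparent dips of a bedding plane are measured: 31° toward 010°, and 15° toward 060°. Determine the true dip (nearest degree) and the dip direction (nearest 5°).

Each apparent-dip line lies in the plane. As unit vectors (x east, y north, z up), v₁ plunges 31°→010° and v₂ plunges 15°→060°.
The plane normal is n = v₁ × v₂ ∝ (-0.030, 0.392, 0.634).
Dip δ = arctan(|n_h|/n_z) = arctan(0.393/0.634) = 31.8°.
Dip direction = atan2(-0.030, 0.392) = 356° (azimuth of n's horizontal projection).

true dip 32°, dip direction 355°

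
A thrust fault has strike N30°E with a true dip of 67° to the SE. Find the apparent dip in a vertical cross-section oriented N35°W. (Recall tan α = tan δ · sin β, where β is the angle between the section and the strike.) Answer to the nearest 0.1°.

The section lies 65° from the strike.
tan α = tan 67° × sin 65° = 2.3559 × 0.9063 = 2.1351
α = arctan(2.1351) = 64.90°

64.9°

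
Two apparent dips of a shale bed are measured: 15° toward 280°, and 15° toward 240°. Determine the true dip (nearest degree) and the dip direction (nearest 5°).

Represent each trace as a vector plunging at its apparent dip toward its trend (east-north-up frame): v₁ = (-0.951, 0.168, -0.259), v₂ = (-0.837, -0.483, -0.259).
Cross product v₁ × v₂ gives the pole to the plane: n ∝ (-0.168, -0.030, 0.600).
tan δ = √(n_x²+n_y²)/n_z = 0.171/0.600, so δ = 15.9°.
Dip direction = azimuth of (n_x, n_y) = atan2(-0.168, -0.030) = 260°.

true dip 16°, dip direction 260°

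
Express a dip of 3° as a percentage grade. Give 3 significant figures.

5.24%

grade % = 100 × tan 3° = 100 × 0.0524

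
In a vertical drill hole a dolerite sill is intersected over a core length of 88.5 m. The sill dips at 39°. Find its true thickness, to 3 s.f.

68.8 m

True thickness t = h · cos(dip) = 88.5 × cos 39°
t = 88.5 × 0.7771 = 68.777 m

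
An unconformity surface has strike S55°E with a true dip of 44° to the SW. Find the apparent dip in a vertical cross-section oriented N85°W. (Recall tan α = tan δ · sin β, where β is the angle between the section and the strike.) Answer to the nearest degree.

26°

The strike is S55°E and the section trends N85°W; the acute angle between them is β = 30°.
tan α = tan 44° × sin 30° = 0.9657 × 0.5000 = 0.4828
apparent dip = arctan 0.4828 = 25.77°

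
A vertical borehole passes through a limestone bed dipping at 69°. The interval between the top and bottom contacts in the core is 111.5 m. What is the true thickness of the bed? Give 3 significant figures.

True thickness t = h · cos(dip) = 111.5 × cos 69°
t = 111.5 × 0.3584 = 39.958 m

40.0 m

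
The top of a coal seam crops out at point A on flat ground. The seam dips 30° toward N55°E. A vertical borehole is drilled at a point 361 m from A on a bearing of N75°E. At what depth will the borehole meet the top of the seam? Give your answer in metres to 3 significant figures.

The hole lies 20° from the dip direction, so the down-dip offset is 361 × cos 20° = 339.23 m.
Depth = down-dip offset × tan(dip) = 339.23 × tan 30° = 339.23 × 0.5774
Depth = 195.85 m

196 m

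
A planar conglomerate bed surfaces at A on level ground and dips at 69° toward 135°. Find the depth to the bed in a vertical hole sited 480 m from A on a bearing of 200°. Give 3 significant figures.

The hole lies 65° from the dip direction, so the down-dip offset is 480 × cos 65° = 202.86 m.
Depth = down-dip offset × tan(dip) = 202.86 × tan 69° = 202.86 × 2.6051
Depth = 528.46 m

528 m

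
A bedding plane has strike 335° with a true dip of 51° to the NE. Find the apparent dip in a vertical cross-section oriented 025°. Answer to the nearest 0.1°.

43.4°

The section lies 50° from the strike.
tan(apparent dip) = tan 51° · sin 50° = 0.9460
α = arctan(0.9460) = 43.41°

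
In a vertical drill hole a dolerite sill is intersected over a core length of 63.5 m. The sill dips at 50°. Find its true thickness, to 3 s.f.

40.8 m

True thickness t = h · cos(dip) = 63.5 × cos 50°
t = 63.5 × 0.6428 = 40.817 m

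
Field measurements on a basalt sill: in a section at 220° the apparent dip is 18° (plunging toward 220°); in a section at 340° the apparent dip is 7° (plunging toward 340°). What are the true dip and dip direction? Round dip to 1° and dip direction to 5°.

Each apparent-dip line lies in the plane. As unit vectors (x east, y north, z up), v₁ plunges 18°→220° and v₂ plunges 7°→340°.
Cross product v₁ × v₂ gives the pole to the plane: n ∝ (-0.377, -0.030, 0.817).
Dip δ = arctan(|n_h|/n_z) = arctan(0.378/0.817) = 24.8°.
Dip direction = atan2(-0.377, -0.030) = 265° (azimuth of n's horizontal projection).

true dip 25°, dip direction 265°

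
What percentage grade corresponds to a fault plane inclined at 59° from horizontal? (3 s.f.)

166%

grade % = 100 × tan 59° = 100 × 1.6643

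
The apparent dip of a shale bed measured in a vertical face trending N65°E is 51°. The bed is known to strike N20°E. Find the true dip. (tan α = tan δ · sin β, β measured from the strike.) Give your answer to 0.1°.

60.2°

β = acute angle between strike N20°E and section N65°E = 45°.
tan δ = tan α / sin β = tan 51° / sin 45° = 1.2349 / 0.7071 = 1.7464
δ = arctan(1.7464) = 60.20°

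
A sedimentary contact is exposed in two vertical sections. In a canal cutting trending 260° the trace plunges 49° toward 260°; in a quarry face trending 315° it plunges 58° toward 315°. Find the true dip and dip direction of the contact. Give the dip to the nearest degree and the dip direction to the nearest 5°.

Each apparent-dip line lies in the plane. As unit vectors (x east, y north, z up), v₁ plunges 49°→260° and v₂ plunges 58°→315°.
The plane normal is n = v₁ × v₂ ∝ (-0.379, 0.265, 0.285).
tan δ = √(n_x²+n_y²)/n_z = 0.463/0.285, so δ = 58.4°.
The horizontal component of n points toward azimuth atan2(n_x, n_y) = 305°, the dip direction.

true dip 58°, dip direction 305°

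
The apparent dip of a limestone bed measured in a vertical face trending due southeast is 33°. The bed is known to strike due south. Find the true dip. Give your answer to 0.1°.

42.6°

β = acute angle between strike due south and section due southeast = 45°.
tan(true dip) = tan 33° / sin 45° = 0.9184
δ = arctan(0.9184) = 42.56°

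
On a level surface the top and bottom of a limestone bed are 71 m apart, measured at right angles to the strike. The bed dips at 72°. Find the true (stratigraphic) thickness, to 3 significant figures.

67.5 m

True thickness t = w · sin(dip) = 71 × sin 72°
t = 71 × 0.9511 = 67.525 m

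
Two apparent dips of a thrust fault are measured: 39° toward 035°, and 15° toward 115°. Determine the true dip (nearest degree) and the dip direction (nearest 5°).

The two traces are lines in the plane: v₁ = (sin 35°·cos 39°, cos 35°·cos 39°, −sin 39°), v₂ = (sin 115°·cos 15°, cos 115°·cos 15°, −sin 15°).
The plane normal is n = v₁ × v₂ ∝ (0.422, 0.436, 0.739).
Dip δ = arctan(|n_h|/n_z) = arctan(0.606/0.739) = 39.4°.
Dip direction = atan2(0.422, 0.436) = 44° (azimuth of n's horizontal projection).

true dip 39°, dip direction 045°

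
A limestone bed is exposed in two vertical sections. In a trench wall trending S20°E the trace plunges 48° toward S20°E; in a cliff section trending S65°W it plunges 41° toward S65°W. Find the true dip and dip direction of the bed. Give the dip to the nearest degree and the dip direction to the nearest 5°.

true dip 54°, dip direction 195°

Each apparent-dip line lies in the plane. As unit vectors (x east, y north, z up), v₁ plunges 48°→S20°E and v₂ plunges 41°→S65°W.
Cross product v₁ × v₂ gives the pole to the plane: n ∝ (-0.175, -0.658, 0.503).
Dip δ = arctan(|n_h|/n_z) = arctan(0.681/0.503) = 53.6°.
The horizontal component of n points toward azimuth atan2(n_x, n_y) = 195°, the dip direction.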